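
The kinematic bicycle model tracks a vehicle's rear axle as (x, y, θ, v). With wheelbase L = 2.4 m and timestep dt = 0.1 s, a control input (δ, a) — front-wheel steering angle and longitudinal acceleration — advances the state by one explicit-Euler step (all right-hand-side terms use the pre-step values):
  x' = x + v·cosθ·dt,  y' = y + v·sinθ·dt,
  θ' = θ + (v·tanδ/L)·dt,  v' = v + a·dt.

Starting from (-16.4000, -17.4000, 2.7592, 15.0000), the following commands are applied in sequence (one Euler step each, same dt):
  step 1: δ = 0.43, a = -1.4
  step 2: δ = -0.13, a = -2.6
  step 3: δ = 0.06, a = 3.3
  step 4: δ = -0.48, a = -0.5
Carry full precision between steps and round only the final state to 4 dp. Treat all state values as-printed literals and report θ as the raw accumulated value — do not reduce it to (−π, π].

(-22.1865, -16.2330, 2.6776, 14.8800)

after step 1 (δ=0.43, a=-1.4): (-17.791662, -16.840288, 3.045838, 14.860000)
after step 2 (δ=-0.13, a=-2.6): (-19.270854, -16.698214, 2.964890, 14.600000)
after step 3 (δ=0.06, a=3.3): (-20.708120, -16.441569, 3.001434, 14.930000)
after step 4 (δ=-0.48, a=-0.5): (-22.186480, -16.232996, 2.677570, 14.880000)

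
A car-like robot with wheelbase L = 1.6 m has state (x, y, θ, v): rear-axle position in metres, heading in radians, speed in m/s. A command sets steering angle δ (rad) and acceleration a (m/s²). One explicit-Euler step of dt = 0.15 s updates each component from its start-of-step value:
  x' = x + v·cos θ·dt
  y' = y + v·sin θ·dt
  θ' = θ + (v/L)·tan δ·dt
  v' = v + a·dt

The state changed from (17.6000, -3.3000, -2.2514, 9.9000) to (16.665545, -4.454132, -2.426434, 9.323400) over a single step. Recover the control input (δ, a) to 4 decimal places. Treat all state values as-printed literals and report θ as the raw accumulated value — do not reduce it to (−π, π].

a = (v'−v)/dt = (-0.576600)/0.15 = -3.8440
Δθ = θ'−θ = -0.175034;  (v·dt/L) = 9.9000·0.15/1.6 = 0.928125
tan δ = Δθ·L/(v·dt) = -0.188589  →  δ = -0.1864

δ = -0.1864, a = -3.8440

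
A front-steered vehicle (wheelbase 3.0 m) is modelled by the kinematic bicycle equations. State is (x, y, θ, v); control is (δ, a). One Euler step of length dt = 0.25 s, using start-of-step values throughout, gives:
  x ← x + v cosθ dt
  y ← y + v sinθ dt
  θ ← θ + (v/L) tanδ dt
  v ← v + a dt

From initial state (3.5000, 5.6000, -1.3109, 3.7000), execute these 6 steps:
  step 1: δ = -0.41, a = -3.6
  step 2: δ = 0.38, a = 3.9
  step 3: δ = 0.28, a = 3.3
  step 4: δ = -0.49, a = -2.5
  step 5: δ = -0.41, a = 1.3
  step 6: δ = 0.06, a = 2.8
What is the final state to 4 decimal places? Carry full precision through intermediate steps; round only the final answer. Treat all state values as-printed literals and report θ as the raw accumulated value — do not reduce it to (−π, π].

after step 1 (δ=-0.41, a=-3.6): (3.737707, 4.706065, -1.444911, 2.800000)
after step 2 (δ=0.38, a=3.9): (3.825594, 4.011604, -1.351715, 3.775000)
after step 3 (δ=0.28, a=3.3): (4.030702, 3.090412, -1.261255, 4.600000)
after step 4 (δ=-0.49, a=-2.5): (4.381017, 1.995067, -1.465721, 3.975000)
after step 5 (δ=-0.41, a=1.3): (4.485244, 1.006798, -1.609692, 4.300000)
after step 6 (δ=0.06, a=2.8): (4.443441, -0.067389, -1.588166, 5.000000)

(4.4434, -0.0674, -1.5882, 5.0000)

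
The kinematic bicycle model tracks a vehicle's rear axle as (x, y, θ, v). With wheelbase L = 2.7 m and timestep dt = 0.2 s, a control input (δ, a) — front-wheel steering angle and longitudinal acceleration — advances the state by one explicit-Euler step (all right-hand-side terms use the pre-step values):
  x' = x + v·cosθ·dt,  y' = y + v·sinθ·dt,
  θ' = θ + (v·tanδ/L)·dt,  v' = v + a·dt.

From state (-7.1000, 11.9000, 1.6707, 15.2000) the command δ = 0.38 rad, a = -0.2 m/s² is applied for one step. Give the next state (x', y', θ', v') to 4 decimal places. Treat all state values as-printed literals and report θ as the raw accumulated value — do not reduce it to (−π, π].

x' = -7.1000 + 15.2000·cos(1.6707)·0.2 = -7.4032
y' = 11.9000 + 15.2000·sin(1.6707)·0.2 = 14.9248
θ' = 1.6707 + (15.2000/2.7)·tan(0.38)·0.2 = 2.1204
v' = 15.2000 − 0.2000·0.2 = 15.1600

(-7.4032, 14.9248, 2.1204, 15.1600)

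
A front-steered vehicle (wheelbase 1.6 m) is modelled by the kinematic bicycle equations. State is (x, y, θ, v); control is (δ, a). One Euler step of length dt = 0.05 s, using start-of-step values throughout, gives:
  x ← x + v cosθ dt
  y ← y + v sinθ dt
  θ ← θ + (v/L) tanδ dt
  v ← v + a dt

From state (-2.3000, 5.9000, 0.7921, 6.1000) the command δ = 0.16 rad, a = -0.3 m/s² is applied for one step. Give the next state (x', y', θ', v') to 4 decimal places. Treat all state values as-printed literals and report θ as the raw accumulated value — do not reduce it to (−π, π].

x' = -2.3000 + 6.1000·cos(0.7921)·0.05 = -2.0858
y' = 5.9000 + 6.1000·sin(0.7921)·0.05 = 6.1171
θ' = 0.7921 + (6.1000/1.6)·tan(0.16)·0.05 = 0.8229
v' = 6.1000 − 0.3000·0.05 = 6.0850

(-2.0858, 6.1171, 0.8229, 6.0850)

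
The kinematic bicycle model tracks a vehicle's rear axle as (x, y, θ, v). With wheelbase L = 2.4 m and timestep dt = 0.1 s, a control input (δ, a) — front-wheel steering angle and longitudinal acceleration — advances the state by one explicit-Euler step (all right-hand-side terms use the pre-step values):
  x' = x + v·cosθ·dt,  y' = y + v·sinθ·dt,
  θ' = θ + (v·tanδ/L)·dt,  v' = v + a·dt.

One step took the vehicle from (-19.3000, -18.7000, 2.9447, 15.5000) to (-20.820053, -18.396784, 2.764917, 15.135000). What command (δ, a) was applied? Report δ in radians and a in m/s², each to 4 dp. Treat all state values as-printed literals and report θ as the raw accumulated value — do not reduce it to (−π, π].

a = (v'−v)/dt = (-0.365000)/0.1 = -3.6500
Δθ = θ'−θ = -0.179783;  (v·dt/L) = 15.5000·0.1/2.4 = 0.645833
tan δ = Δθ·L/(v·dt) = -0.278374  →  δ = -0.2715

δ = -0.2715, a = -3.6500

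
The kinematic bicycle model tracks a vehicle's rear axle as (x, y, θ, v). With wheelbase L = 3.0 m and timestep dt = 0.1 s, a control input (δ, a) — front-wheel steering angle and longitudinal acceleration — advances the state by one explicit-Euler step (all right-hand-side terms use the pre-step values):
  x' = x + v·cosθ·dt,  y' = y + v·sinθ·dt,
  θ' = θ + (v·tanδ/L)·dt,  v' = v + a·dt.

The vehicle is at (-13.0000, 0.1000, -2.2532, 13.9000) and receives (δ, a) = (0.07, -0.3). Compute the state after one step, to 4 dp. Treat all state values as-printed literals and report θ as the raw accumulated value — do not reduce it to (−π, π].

x' = -13.0000 + 13.9000·cos(-2.2532)·0.1 = -13.8766
y' = 0.1000 + 13.9000·sin(-2.2532)·0.1 = -0.9787
θ' = -2.2532 + (13.9000/3.0)·tan(0.07)·0.1 = -2.2207
v' = 13.9000 − 0.3000·0.1 = 13.8700

(-13.8766, -0.9787, -2.2207, 13.8700)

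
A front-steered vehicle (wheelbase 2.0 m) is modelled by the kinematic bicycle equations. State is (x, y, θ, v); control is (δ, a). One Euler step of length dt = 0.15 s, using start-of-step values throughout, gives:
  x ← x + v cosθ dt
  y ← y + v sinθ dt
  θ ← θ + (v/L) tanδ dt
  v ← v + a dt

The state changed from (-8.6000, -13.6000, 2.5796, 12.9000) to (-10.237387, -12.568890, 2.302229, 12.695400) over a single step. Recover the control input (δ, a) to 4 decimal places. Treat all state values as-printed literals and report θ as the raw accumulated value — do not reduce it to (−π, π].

a = (v'−v)/dt = (-0.204600)/0.15 = -1.3640
Δθ = θ'−θ = -0.277371;  (v·dt/L) = 12.9000·0.15/2.0 = 0.967500
tan δ = Δθ·L/(v·dt) = -0.286688  →  δ = -0.2792

δ = -0.2792, a = -1.3640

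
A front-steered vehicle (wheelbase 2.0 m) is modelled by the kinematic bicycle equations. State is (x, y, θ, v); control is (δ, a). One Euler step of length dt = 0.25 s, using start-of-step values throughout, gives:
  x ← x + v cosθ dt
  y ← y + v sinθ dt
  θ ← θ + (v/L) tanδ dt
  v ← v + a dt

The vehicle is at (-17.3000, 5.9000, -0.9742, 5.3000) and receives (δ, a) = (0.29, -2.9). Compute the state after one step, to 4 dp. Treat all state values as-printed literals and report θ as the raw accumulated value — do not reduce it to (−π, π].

(-16.5556, 4.8039, -0.7765, 4.5750)

x' = -17.3000 + 5.3000·cos(-0.9742)·0.25 = -16.5556
y' = 5.9000 + 5.3000·sin(-0.9742)·0.25 = 4.8039
θ' = -0.9742 + (5.3000/2.0)·tan(0.29)·0.25 = -0.7765
v' = 5.3000 − 2.9000·0.25 = 4.5750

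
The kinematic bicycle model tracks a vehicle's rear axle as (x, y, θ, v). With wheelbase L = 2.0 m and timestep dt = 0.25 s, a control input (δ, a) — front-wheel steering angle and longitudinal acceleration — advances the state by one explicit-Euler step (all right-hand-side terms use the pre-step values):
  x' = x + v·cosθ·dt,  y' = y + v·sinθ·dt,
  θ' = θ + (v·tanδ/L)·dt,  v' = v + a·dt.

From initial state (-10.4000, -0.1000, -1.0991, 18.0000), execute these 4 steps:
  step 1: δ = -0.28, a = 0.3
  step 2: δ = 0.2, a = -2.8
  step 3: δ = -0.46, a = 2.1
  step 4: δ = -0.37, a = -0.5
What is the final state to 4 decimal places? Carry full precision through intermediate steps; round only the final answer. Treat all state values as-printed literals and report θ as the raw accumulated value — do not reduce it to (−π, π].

(-11.1210, -15.8684, -3.2320, 17.7750)

after step 1 (δ=-0.28, a=0.3): (-8.355209, -4.108594, -1.746097, 18.075000)
after step 2 (δ=0.2, a=-2.8): (-9.143299, -8.558091, -1.288099, 17.375000)
after step 3 (δ=-0.46, a=2.1): (-7.931624, -12.729422, -2.364152, 17.900000)
after step 4 (δ=-0.37, a=-0.5): (-11.121007, -15.868445, -3.231996, 17.775000)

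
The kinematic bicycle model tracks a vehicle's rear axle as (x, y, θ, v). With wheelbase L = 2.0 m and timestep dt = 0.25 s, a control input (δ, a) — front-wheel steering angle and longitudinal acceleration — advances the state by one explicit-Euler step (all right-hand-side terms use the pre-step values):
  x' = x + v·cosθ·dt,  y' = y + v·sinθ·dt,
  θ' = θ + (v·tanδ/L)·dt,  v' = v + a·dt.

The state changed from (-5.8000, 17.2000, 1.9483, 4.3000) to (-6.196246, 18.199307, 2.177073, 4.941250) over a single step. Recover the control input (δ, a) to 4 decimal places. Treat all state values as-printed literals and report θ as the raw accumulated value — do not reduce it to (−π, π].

δ = 0.4024, a = 2.5650

a = (v'−v)/dt = (0.641250)/0.25 = 2.5650
Δθ = θ'−θ = 0.228773;  (v·dt/L) = 4.3000·0.25/2.0 = 0.537500
tan δ = Δθ·L/(v·dt) = 0.425624  →  δ = 0.4024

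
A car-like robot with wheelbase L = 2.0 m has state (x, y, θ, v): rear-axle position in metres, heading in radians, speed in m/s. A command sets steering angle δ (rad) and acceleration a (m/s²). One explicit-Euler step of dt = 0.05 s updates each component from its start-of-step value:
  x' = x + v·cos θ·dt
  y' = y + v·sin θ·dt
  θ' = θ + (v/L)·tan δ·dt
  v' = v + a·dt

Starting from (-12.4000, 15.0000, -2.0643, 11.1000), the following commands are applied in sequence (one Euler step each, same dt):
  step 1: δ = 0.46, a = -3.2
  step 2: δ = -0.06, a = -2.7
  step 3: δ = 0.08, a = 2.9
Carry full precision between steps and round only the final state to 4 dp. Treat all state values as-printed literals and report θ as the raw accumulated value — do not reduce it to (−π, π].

(-13.0502, 13.4953, -1.9216, 10.9500)

after step 1 (δ=0.46, a=-3.2): (-12.662911, 14.511223, -1.926813, 10.940000)
after step 2 (δ=-0.06, a=-2.7): (-12.853565, 13.998524, -1.943243, 10.805000)
after step 3 (δ=0.08, a=2.9): (-13.050159, 13.495314, -1.921586, 10.950000)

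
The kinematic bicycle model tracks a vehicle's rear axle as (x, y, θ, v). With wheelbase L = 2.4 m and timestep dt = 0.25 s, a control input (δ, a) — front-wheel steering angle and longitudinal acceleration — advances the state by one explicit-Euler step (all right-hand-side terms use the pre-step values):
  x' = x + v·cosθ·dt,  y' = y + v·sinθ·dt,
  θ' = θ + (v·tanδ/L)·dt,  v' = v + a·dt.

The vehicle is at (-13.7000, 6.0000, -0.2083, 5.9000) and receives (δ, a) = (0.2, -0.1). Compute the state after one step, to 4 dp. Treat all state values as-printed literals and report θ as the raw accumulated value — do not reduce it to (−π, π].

(-12.2569, 5.6950, -0.0837, 5.8750)

x' = -13.7000 + 5.9000·cos(-0.2083)·0.25 = -12.2569
y' = 6.0000 + 5.9000·sin(-0.2083)·0.25 = 5.6950
θ' = -0.2083 + (5.9000/2.4)·tan(0.2)·0.25 = -0.0837
v' = 5.9000 − 0.1000·0.25 = 5.8750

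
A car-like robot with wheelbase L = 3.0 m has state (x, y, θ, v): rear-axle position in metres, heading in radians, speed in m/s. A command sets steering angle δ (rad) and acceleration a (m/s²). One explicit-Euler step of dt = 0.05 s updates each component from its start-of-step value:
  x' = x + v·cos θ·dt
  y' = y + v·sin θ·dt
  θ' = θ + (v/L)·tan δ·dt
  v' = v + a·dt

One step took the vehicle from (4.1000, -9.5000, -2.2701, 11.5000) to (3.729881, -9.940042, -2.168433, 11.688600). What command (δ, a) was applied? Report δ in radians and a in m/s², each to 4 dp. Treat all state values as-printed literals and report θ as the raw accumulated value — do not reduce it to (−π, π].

δ = 0.4877, a = 3.7720

a = (v'−v)/dt = (0.188600)/0.05 = 3.7720
Δθ = θ'−θ = 0.101667;  (v·dt/L) = 11.5000·0.05/3.0 = 0.191667
tan δ = Δθ·L/(v·dt) = 0.530437  →  δ = 0.4877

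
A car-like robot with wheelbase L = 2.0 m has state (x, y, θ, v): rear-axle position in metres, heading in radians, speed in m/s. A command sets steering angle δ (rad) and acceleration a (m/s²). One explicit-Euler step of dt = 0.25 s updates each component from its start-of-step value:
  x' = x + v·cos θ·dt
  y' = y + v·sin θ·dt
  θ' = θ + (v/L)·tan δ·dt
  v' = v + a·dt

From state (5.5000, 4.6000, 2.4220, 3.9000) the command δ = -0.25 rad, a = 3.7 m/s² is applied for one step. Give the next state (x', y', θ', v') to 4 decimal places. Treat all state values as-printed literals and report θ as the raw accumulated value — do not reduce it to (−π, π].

(4.7667, 5.2426, 2.2975, 4.8250)

x' = 5.5000 + 3.9000·cos(2.4220)·0.25 = 4.7667
y' = 4.6000 + 3.9000·sin(2.4220)·0.25 = 5.2426
θ' = 2.4220 + (3.9000/2.0)·tan(-0.25)·0.25 = 2.2975
v' = 3.9000 + 3.7000·0.25 = 4.8250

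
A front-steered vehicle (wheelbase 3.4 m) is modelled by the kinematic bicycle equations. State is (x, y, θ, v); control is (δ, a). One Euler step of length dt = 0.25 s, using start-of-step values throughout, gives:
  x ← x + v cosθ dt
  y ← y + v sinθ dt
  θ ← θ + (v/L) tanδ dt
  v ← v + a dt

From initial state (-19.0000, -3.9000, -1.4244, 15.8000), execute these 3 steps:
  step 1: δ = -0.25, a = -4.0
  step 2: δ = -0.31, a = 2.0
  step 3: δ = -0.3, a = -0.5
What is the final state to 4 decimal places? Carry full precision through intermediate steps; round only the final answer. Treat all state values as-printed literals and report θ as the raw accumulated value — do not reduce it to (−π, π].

after step 1 (δ=-0.25, a=-4.0): (-18.423798, -7.807748, -1.721047, 14.800000)
after step 2 (δ=-0.31, a=2.0): (-18.977637, -11.466062, -2.069639, 15.300000)
after step 3 (δ=-0.3, a=-0.5): (-20.807553, -14.824935, -2.417642, 15.175000)

(-20.8076, -14.8249, -2.4176, 15.1750)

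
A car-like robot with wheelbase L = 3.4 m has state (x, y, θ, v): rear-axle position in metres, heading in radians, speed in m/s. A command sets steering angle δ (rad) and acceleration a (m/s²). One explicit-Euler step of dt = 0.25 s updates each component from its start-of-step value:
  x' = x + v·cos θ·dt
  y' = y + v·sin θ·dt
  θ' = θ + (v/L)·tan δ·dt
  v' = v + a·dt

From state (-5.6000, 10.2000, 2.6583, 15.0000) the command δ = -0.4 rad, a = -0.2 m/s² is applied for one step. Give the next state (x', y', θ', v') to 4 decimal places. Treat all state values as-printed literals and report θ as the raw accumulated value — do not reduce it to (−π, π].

(-8.9205, 11.9426, 2.1920, 14.9500)

x' = -5.6000 + 15.0000·cos(2.6583)·0.25 = -8.9205
y' = 10.2000 + 15.0000·sin(2.6583)·0.25 = 11.9426
θ' = 2.6583 + (15.0000/3.4)·tan(-0.4)·0.25 = 2.1920
v' = 15.0000 − 0.2000·0.25 = 14.9500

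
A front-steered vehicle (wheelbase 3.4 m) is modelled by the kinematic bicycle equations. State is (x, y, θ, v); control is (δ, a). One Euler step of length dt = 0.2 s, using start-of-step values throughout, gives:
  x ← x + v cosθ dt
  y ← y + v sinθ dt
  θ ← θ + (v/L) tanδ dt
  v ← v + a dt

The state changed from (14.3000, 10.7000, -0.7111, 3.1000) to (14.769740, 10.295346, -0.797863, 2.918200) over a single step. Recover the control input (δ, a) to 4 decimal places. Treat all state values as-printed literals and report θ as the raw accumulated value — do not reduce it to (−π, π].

δ = -0.4441, a = -0.9090

a = (v'−v)/dt = (-0.181800)/0.2 = -0.9090
Δθ = θ'−θ = -0.086763;  (v·dt/L) = 3.1000·0.2/3.4 = 0.182353
tan δ = Δθ·L/(v·dt) = -0.475797  →  δ = -0.4441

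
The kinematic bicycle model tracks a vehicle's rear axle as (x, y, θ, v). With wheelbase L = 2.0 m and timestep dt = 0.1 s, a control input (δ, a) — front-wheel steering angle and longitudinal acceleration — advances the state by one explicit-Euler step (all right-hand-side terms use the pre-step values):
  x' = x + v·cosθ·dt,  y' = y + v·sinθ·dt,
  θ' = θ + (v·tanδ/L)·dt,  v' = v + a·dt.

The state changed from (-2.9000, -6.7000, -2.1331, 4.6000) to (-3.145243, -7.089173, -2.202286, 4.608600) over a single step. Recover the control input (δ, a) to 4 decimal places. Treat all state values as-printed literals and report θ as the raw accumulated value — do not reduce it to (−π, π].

a = (v'−v)/dt = (0.008600)/0.1 = 0.0860
Δθ = θ'−θ = -0.069186;  (v·dt/L) = 4.6000·0.1/2.0 = 0.230000
tan δ = Δθ·L/(v·dt) = -0.300809  →  δ = -0.2922

δ = -0.2922, a = 0.0860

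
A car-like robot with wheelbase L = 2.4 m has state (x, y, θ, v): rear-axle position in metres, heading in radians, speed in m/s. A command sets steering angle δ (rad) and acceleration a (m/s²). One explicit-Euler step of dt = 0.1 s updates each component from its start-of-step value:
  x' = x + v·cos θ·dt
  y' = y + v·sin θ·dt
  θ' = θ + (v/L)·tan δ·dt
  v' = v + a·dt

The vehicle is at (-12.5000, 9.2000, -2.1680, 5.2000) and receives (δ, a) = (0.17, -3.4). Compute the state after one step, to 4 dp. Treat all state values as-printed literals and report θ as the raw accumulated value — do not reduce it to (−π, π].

x' = -12.5000 + 5.2000·cos(-2.1680)·0.1 = -12.7924
y' = 9.2000 + 5.2000·sin(-2.1680)·0.1 = 8.7700
θ' = -2.1680 + (5.2000/2.4)·tan(0.17)·0.1 = -2.1308
v' = 5.2000 − 3.4000·0.1 = 4.8600

(-12.7924, 8.7700, -2.1308, 4.8600)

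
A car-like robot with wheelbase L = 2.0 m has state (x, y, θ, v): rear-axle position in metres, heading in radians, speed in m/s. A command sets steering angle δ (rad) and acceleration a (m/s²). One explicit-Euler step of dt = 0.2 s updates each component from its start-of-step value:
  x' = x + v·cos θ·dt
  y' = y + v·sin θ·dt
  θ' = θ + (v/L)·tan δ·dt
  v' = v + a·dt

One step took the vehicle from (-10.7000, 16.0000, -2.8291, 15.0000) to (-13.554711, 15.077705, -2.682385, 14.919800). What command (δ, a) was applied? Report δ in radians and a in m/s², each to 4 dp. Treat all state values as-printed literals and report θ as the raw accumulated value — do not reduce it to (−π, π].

a = (v'−v)/dt = (-0.080200)/0.2 = -0.4010
Δθ = θ'−θ = 0.146715;  (v·dt/L) = 15.0000·0.2/2.0 = 1.500000
tan δ = Δθ·L/(v·dt) = 0.097810  →  δ = 0.0975

δ = 0.0975, a = -0.4010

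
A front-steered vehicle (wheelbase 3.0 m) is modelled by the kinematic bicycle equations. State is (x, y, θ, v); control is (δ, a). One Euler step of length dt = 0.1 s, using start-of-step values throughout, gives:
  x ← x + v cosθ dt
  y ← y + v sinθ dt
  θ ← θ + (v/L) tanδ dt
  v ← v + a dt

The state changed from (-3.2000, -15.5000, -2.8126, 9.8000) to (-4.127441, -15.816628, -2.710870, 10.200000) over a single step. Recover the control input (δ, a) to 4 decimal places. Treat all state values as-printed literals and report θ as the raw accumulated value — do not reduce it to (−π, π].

δ = 0.3019, a = 4.0000

a = (v'−v)/dt = (0.400000)/0.1 = 4.0000
Δθ = θ'−θ = 0.101730;  (v·dt/L) = 9.8000·0.1/3.0 = 0.326667
tan δ = Δθ·L/(v·dt) = 0.311418  →  δ = 0.3019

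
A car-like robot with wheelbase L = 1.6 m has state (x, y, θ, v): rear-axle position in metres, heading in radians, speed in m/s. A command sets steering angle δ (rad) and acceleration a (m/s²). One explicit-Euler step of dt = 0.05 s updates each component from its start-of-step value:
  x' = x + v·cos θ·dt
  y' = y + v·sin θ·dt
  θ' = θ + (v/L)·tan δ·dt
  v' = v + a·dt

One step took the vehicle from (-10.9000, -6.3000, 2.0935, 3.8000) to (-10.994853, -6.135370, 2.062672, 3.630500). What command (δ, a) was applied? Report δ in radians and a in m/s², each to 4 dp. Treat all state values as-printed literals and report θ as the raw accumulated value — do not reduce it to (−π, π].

δ = -0.2540, a = -3.3900

a = (v'−v)/dt = (-0.169500)/0.05 = -3.3900
Δθ = θ'−θ = -0.030828;  (v·dt/L) = 3.8000·0.05/1.6 = 0.118750
tan δ = Δθ·L/(v·dt) = -0.259604  →  δ = -0.2540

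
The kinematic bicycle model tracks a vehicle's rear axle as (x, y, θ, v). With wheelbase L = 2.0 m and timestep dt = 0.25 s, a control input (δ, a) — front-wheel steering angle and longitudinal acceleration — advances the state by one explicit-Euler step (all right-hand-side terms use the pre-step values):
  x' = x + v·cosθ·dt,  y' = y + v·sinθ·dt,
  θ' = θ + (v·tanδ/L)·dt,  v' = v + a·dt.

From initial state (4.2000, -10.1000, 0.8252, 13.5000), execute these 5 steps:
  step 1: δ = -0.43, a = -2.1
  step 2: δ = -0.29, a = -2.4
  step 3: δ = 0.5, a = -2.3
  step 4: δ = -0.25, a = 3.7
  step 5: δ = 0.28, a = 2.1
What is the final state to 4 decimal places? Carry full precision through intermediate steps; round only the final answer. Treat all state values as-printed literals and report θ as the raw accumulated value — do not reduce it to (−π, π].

after step 1 (δ=-0.43, a=-2.1): (6.489634, -7.620443, 0.051277, 12.975000)
after step 2 (δ=-0.29, a=-2.4): (9.729120, -7.454186, -0.432711, 12.375000)
after step 3 (δ=0.5, a=-2.3): (12.537726, -8.751500, 0.412350, 11.800000)
after step 4 (δ=-0.25, a=3.7): (15.240461, -7.569246, 0.035721, 12.725000)
after step 5 (δ=0.28, a=2.1): (18.419682, -7.455633, 0.493112, 13.250000)

(18.4197, -7.4556, 0.4931, 13.2500)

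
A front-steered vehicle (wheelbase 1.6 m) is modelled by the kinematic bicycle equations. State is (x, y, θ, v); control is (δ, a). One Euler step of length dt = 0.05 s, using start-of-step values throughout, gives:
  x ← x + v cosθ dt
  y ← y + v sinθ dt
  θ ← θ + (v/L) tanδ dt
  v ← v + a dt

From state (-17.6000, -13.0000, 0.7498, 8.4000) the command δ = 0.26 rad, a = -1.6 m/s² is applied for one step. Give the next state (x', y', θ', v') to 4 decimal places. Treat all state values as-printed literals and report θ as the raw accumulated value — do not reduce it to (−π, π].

x' = -17.6000 + 8.4000·cos(0.7498)·0.05 = -17.2926
y' = -13.0000 + 8.4000·sin(0.7498)·0.05 = -12.7138
θ' = 0.7498 + (8.4000/1.6)·tan(0.26)·0.05 = 0.8196
v' = 8.4000 − 1.6000·0.05 = 8.3200

(-17.2926, -12.7138, 0.8196, 8.3200)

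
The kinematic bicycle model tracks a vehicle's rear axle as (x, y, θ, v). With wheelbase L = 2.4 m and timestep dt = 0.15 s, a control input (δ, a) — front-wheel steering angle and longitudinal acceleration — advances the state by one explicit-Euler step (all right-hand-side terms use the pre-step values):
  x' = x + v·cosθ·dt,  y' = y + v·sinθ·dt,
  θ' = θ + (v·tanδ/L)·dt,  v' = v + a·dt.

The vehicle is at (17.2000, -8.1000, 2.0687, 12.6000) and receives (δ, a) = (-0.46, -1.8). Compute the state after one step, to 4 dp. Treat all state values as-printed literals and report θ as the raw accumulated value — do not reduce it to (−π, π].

x' = 17.2000 + 12.6000·cos(2.0687)·0.15 = 16.2974
y' = -8.1000 + 12.6000·sin(2.0687)·0.15 = -6.4395
θ' = 2.0687 + (12.6000/2.4)·tan(-0.46)·0.15 = 1.6785
v' = 12.6000 − 1.8000·0.15 = 12.3300

(16.2974, -6.4395, 1.6785, 12.3300)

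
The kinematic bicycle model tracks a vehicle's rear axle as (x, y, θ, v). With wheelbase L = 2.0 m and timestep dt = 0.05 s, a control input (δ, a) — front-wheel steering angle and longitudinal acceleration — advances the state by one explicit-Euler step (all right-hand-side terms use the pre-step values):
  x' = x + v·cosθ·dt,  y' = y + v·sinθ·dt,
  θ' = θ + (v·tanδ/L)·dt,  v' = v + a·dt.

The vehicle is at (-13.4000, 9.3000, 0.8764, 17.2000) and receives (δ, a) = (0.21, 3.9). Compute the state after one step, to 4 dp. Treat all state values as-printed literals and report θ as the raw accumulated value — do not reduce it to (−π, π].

(-12.8497, 9.9609, 0.9681, 17.3950)

x' = -13.4000 + 17.2000·cos(0.8764)·0.05 = -12.8497
y' = 9.3000 + 17.2000·sin(0.8764)·0.05 = 9.9609
θ' = 0.8764 + (17.2000/2.0)·tan(0.21)·0.05 = 0.9681
v' = 17.2000 + 3.9000·0.05 = 17.3950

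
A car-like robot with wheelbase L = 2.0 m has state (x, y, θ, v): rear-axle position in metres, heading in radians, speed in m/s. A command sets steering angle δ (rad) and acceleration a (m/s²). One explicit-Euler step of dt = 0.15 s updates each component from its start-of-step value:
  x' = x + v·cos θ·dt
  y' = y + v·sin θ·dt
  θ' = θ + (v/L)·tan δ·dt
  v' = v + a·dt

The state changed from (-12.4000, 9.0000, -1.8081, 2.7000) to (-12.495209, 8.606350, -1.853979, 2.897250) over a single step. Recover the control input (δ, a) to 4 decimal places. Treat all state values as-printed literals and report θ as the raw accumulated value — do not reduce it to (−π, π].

δ = -0.2228, a = 1.3150

a = (v'−v)/dt = (0.197250)/0.15 = 1.3150
Δθ = θ'−θ = -0.045879;  (v·dt/L) = 2.7000·0.15/2.0 = 0.202500
tan δ = Δθ·L/(v·dt) = -0.226563  →  δ = -0.2228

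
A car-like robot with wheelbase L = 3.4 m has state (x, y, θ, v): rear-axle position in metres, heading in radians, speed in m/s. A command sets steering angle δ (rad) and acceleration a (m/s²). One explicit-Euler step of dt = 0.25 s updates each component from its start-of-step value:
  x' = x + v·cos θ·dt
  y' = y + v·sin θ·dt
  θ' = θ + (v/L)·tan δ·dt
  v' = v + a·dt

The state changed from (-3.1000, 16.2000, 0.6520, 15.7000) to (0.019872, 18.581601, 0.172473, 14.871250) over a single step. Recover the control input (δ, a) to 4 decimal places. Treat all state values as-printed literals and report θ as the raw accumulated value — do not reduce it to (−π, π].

δ = -0.3937, a = -3.3150

a = (v'−v)/dt = (-0.828750)/0.25 = -3.3150
Δθ = θ'−θ = -0.479527;  (v·dt/L) = 15.7000·0.25/3.4 = 1.154412
tan δ = Δθ·L/(v·dt) = -0.415386  →  δ = -0.3937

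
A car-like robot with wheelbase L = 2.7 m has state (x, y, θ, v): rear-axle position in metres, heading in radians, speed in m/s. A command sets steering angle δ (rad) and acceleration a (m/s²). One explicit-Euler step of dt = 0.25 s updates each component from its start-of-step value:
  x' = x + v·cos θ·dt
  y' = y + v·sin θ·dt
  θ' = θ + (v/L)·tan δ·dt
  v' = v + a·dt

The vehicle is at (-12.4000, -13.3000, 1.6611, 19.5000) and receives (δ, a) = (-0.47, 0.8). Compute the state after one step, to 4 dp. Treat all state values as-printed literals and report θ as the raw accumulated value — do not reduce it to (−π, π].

(-12.8396, -8.4449, 0.7439, 19.7000)

x' = -12.4000 + 19.5000·cos(1.6611)·0.25 = -12.8396
y' = -13.3000 + 19.5000·sin(1.6611)·0.25 = -8.4449
θ' = 1.6611 + (19.5000/2.7)·tan(-0.47)·0.25 = 0.7439
v' = 19.5000 + 0.8000·0.25 = 19.7000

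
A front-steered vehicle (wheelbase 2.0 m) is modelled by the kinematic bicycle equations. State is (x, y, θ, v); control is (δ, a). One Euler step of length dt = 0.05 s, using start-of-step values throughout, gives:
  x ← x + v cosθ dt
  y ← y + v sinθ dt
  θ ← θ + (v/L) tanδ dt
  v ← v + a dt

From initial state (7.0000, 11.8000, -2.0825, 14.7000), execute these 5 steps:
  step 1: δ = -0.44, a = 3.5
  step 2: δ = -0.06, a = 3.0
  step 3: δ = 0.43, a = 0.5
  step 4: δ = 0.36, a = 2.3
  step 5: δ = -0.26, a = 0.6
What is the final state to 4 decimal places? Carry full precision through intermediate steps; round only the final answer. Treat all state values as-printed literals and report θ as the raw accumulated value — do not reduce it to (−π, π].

after step 1 (δ=-0.44, a=3.5): (6.640097, 11.159145, -2.255512, 14.875000)
after step 2 (δ=-0.06, a=3.0): (6.169711, 10.583037, -2.277851, 15.025000)
after step 3 (δ=0.43, a=0.5): (5.681701, 10.011878, -2.105582, 15.050000)
after step 4 (δ=0.36, a=2.3): (5.298184, 9.364443, -1.963960, 15.165000)
after step 5 (δ=-0.26, a=0.6): (5.007689, 8.664047, -2.064815, 15.195000)

(5.0077, 8.6640, -2.0648, 15.1950)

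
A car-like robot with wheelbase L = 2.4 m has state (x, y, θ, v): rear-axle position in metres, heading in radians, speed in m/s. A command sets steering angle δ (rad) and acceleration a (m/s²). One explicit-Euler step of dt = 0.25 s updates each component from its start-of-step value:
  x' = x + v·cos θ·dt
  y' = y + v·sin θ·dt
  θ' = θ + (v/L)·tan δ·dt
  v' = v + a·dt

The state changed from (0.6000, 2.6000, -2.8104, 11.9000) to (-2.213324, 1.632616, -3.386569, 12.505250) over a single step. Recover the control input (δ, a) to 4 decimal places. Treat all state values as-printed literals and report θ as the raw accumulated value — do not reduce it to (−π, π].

δ = -0.4351, a = 2.4210

a = (v'−v)/dt = (0.605250)/0.25 = 2.4210
Δθ = θ'−θ = -0.576169;  (v·dt/L) = 11.9000·0.25/2.4 = 1.239583
tan δ = Δθ·L/(v·dt) = -0.464809  →  δ = -0.4351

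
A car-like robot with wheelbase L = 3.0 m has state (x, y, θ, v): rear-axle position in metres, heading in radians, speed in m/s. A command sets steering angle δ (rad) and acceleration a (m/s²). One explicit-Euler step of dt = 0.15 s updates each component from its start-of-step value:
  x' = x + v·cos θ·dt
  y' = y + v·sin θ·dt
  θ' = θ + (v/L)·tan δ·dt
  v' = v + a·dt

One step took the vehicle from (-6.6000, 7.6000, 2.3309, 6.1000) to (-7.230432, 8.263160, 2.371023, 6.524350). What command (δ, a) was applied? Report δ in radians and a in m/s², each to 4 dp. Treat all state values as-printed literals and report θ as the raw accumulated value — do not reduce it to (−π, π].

a = (v'−v)/dt = (0.424350)/0.15 = 2.8290
Δθ = θ'−θ = 0.040123;  (v·dt/L) = 6.1000·0.15/3.0 = 0.305000
tan δ = Δθ·L/(v·dt) = 0.131551  →  δ = 0.1308

δ = 0.1308, a = 2.8290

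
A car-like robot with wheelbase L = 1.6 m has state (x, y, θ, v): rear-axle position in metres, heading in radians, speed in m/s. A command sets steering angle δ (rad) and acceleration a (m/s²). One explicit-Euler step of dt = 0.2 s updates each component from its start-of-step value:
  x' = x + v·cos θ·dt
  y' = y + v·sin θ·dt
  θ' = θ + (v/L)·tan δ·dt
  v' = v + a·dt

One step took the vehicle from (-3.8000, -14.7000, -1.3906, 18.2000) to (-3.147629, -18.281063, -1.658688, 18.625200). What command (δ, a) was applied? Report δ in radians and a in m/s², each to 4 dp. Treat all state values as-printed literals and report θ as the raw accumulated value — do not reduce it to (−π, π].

a = (v'−v)/dt = (0.425200)/0.2 = 2.1260
Δθ = θ'−θ = -0.268088;  (v·dt/L) = 18.2000·0.2/1.6 = 2.275000
tan δ = Δθ·L/(v·dt) = -0.117841  →  δ = -0.1173

δ = -0.1173, a = 2.1260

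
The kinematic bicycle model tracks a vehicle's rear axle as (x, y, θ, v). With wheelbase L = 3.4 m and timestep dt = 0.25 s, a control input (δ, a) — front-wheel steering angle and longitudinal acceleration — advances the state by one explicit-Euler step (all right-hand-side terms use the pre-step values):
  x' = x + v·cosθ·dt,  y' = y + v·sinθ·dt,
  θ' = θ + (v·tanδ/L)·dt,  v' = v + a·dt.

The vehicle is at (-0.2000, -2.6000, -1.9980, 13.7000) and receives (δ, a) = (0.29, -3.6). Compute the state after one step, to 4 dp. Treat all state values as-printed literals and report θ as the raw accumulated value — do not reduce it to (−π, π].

x' = -0.2000 + 13.7000·cos(-1.9980)·0.25 = -1.6191
y' = -2.6000 + 13.7000·sin(-1.9980)·0.25 = -5.7172
θ' = -1.9980 + (13.7000/3.4)·tan(0.29)·0.25 = -1.6974
v' = 13.7000 − 3.6000·0.25 = 12.8000

(-1.6191, -5.7172, -1.6974, 12.8000)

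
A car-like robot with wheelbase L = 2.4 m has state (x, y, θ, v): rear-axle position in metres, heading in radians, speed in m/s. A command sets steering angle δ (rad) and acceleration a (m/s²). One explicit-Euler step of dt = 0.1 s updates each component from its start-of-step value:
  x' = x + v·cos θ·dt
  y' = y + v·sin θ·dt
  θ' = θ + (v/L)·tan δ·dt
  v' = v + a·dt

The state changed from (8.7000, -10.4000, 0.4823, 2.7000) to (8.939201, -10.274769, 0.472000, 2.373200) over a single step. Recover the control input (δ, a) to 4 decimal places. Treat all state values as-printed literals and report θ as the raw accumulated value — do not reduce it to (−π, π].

δ = -0.0913, a = -3.2680

a = (v'−v)/dt = (-0.326800)/0.1 = -3.2680
Δθ = θ'−θ = -0.010300;  (v·dt/L) = 2.7000·0.1/2.4 = 0.112500
tan δ = Δθ·L/(v·dt) = -0.091556  →  δ = -0.0913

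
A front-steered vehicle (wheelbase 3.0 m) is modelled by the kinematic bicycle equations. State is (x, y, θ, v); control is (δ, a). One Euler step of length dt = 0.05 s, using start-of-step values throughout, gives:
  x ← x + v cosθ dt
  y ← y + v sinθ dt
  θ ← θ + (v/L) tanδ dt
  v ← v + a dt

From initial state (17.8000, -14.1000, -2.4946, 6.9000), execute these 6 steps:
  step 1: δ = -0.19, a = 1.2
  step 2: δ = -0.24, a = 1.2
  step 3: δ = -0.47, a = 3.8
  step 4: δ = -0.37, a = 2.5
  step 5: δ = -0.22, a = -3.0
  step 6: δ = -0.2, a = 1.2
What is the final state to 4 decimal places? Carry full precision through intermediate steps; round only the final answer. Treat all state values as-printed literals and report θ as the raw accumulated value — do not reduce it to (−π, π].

after step 1 (δ=-0.19, a=1.2): (17.524724, -14.307962, -2.516717, 6.960000)
after step 2 (δ=-0.24, a=1.2): (17.242484, -14.511541, -2.545104, 7.020000)
after step 3 (δ=-0.47, a=3.8): (16.952097, -14.708712, -2.604536, 7.210000)
after step 4 (δ=-0.37, a=2.5): (16.642349, -14.893147, -2.651144, 7.335000)
after step 5 (δ=-0.22, a=-3.0): (16.318831, -15.065895, -2.678482, 7.185000)
after step 6 (δ=-0.2, a=1.2): (15.997422, -15.226384, -2.702756, 7.245000)

(15.9974, -15.2264, -2.7028, 7.2450)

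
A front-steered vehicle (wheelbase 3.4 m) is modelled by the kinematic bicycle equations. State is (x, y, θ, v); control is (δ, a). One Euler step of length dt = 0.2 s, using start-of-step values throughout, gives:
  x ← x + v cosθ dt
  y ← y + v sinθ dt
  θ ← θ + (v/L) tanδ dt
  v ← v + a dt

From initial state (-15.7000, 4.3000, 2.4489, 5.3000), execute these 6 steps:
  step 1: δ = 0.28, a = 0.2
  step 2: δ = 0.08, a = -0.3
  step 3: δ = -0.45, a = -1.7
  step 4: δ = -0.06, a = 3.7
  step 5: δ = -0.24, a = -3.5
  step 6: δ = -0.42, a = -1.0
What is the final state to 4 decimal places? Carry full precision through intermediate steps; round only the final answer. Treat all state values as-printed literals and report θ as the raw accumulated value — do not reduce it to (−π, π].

(-20.5266, 8.3203, 2.1837, 4.7800)

after step 1 (δ=0.28, a=0.2): (-16.515701, 4.976928, 2.538549, 5.340000)
after step 2 (δ=0.08, a=-0.3): (-17.395320, 5.582646, 2.563732, 5.280000)
after step 3 (δ=-0.45, a=-1.7): (-18.279861, 6.159468, 2.413701, 4.940000)
after step 4 (δ=-0.06, a=3.7): (-19.017481, 6.816781, 2.396245, 5.680000)
after step 5 (δ=-0.24, a=-3.5): (-19.852273, 7.587248, 2.314481, 4.980000)
after step 6 (δ=-0.42, a=-1.0): (-20.526569, 8.320283, 2.183661, 4.780000)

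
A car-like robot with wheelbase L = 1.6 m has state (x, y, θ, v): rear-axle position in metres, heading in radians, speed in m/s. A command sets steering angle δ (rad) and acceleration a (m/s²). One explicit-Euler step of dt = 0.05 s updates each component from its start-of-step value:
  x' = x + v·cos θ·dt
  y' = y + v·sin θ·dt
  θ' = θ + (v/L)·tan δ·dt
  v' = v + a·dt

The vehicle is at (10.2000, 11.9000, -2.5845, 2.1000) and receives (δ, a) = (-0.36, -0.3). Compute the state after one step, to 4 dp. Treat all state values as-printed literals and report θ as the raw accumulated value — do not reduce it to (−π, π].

x' = 10.2000 + 2.1000·cos(-2.5845)·0.05 = 10.1109
y' = 11.9000 + 2.1000·sin(-2.5845)·0.05 = 11.8445
θ' = -2.5845 + (2.1000/1.6)·tan(-0.36)·0.05 = -2.6092
v' = 2.1000 − 0.3000·0.05 = 2.0850

(10.1109, 11.8445, -2.6092, 2.0850)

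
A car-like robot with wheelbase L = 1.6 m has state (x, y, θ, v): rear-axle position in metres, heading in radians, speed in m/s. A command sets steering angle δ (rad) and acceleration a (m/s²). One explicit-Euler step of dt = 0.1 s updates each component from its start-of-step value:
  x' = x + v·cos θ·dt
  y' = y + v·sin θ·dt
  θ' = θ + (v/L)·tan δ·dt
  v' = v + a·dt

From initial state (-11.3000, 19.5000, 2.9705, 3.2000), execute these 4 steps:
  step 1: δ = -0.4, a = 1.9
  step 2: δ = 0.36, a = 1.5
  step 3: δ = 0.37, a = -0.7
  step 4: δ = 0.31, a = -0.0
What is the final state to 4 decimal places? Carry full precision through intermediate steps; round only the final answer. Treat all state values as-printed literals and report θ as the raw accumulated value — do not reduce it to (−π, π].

after step 1 (δ=-0.4, a=1.9): (-11.615328, 19.554483, 2.885941, 3.390000)
after step 2 (δ=0.36, a=1.5): (-11.943310, 19.640208, 2.965692, 3.540000)
after step 3 (δ=0.37, a=-0.7): (-12.291847, 19.702156, 3.051506, 3.470000)
after step 4 (δ=0.31, a=-0.0): (-12.637440, 19.733374, 3.120977, 3.470000)

(-12.6374, 19.7334, 3.1210, 3.4700)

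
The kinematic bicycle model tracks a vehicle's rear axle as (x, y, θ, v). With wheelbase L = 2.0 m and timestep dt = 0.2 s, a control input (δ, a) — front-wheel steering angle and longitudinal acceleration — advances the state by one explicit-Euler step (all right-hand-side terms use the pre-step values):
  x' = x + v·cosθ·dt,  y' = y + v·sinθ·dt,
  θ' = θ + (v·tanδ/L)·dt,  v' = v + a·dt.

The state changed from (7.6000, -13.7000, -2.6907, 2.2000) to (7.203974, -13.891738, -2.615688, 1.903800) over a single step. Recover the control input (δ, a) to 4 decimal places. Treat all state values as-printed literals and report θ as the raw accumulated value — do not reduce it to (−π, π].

δ = 0.3286, a = -1.4810

a = (v'−v)/dt = (-0.296200)/0.2 = -1.4810
Δθ = θ'−θ = 0.075012;  (v·dt/L) = 2.2000·0.2/2.0 = 0.220000
tan δ = Δθ·L/(v·dt) = 0.340964  →  δ = 0.3286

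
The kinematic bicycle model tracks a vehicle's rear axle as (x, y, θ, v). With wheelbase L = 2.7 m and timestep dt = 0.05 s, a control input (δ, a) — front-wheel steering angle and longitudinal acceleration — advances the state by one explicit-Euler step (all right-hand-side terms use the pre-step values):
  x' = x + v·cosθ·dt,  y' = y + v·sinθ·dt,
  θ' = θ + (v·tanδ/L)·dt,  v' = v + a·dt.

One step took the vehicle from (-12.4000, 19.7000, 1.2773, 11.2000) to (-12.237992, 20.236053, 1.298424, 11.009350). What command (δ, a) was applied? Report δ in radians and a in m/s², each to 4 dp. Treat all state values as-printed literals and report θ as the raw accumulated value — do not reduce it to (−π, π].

a = (v'−v)/dt = (-0.190650)/0.05 = -3.8130
Δθ = θ'−θ = 0.021124;  (v·dt/L) = 11.2000·0.05/2.7 = 0.207407
tan δ = Δθ·L/(v·dt) = 0.101848  →  δ = 0.1015

δ = 0.1015, a = -3.8130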